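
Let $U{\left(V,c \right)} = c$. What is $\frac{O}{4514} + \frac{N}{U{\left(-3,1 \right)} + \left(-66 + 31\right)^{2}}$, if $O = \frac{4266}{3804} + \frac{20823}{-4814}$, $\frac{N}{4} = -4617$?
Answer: $- \frac{31805867187285}{2111336140558} \approx -15.064$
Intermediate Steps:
$N = -18468$ ($N = 4 \left(-4617\right) = -18468$)
$O = - \frac{2444757}{763019}$ ($O = 4266 \cdot \frac{1}{3804} + 20823 \left(- \frac{1}{4814}\right) = \frac{711}{634} - \frac{20823}{4814} = - \frac{2444757}{763019} \approx -3.2041$)
$\frac{O}{4514} + \frac{N}{U{\left(-3,1 \right)} + \left(-66 + 31\right)^{2}} = - \frac{2444757}{763019 \cdot 4514} - \frac{18468}{1 + \left(-66 + 31\right)^{2}} = \left(- \frac{2444757}{763019}\right) \frac{1}{4514} - \frac{18468}{1 + \left(-35\right)^{2}} = - \frac{2444757}{3444267766} - \frac{18468}{1 + 1225} = - \frac{2444757}{3444267766} - \frac{18468}{1226} = - \frac{2444757}{3444267766} - \frac{9234}{613} = - \frac{31805867187285}{2111336140558}$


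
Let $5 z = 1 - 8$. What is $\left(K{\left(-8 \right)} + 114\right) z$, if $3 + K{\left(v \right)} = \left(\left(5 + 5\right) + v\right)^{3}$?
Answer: $- \frac{833}{5} \approx -166.6$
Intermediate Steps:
$K{\left(v \right)} = -3 + \left(10 + v\right)^{3}$ ($K{\left(v \right)} = -3 + \left(\left(5 + 5\right) + v\right)^{3} = -3 + \left(10 + v\right)^{3}$)
$z = - \frac{7}{5}$ ($z = \frac{1 - 8}{5} = \frac{1}{5} \left(-7\right) = - \frac{7}{5} \approx -1.4$)
$\left(K{\left(-8 \right)} + 114\right) z = \left(\left(-3 + \left(10 - 8\right)^{3}\right) + 114\right) \left(- \frac{7}{5}\right) = \left(\left(-3 + 2^{3}\right) + 114\right) \left(- \frac{7}{5}\right) = \left(\left(-3 + 8\right) + 114\right) \left(- \frac{7}{5}\right) = \left(5 + 114\right) \left(- \frac{7}{5}\right) = 119 \left(- \frac{7}{5}\right) = - \frac{833}{5}$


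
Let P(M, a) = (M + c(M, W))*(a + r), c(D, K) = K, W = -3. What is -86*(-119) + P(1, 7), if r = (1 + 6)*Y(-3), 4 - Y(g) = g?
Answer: 10122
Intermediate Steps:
Y(g) = 4 - g
r = 49 (r = (1 + 6)*(4 - 1*(-3)) = 7*(4 + 3) = 7*7 = 49)
P(M, a) = (-3 + M)*(49 + a) (P(M, a) = (M - 3)*(a + 49) = (-3 + M)*(49 + a))
-86*(-119) + P(1, 7) = -86*(-119) + (-147 - 3*7 + 49*1 + 1*7) = 10234 + (-147 - 21 + 49 + 7) = 10234 - 112 = 10122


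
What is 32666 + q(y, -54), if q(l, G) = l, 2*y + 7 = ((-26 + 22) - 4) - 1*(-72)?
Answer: 65389/2 ≈ 32695.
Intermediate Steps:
y = 57/2 (y = -7/2 + (((-26 + 22) - 4) - 1*(-72))/2 = -7/2 + ((-4 - 4) + 72)/2 = -7/2 + (-8 + 72)/2 = -7/2 + (½)*64 = -7/2 + 32 = 57/2 ≈ 28.500)
32666 + q(y, -54) = 32666 + 57/2 = 65389/2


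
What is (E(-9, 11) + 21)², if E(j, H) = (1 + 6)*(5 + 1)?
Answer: 3969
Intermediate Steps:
E(j, H) = 42 (E(j, H) = 7*6 = 42)
(E(-9, 11) + 21)² = (42 + 21)² = 63² = 3969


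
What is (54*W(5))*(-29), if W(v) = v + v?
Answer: -15660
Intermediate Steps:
W(v) = 2*v
(54*W(5))*(-29) = (54*(2*5))*(-29) = (54*10)*(-29) = 540*(-29) = -15660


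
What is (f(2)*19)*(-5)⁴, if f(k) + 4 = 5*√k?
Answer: -47500 + 59375*√2 ≈ 36469.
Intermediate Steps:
f(k) = -4 + 5*√k
(f(2)*19)*(-5)⁴ = ((-4 + 5*√2)*19)*(-5)⁴ = (-76 + 95*√2)*625 = -47500 + 59375*√2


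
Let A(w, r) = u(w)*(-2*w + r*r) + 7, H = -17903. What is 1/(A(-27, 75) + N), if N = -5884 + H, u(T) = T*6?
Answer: -1/943778 ≈ -1.0596e-6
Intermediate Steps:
u(T) = 6*T
A(w, r) = 7 + 6*w*(r² - 2*w) (A(w, r) = (6*w)*(-2*w + r*r) + 7 = (6*w)*(-2*w + r²) + 7 = (6*w)*(r² - 2*w) + 7 = 6*w*(r² - 2*w) + 7 = 7 + 6*w*(r² - 2*w))
N = -23787 (N = -5884 - 17903 = -23787)
1/(A(-27, 75) + N) = 1/((7 - 12*(-27)² + 6*(-27)*75²) - 23787) = 1/((7 - 12*729 + 6*(-27)*5625) - 23787) = 1/((7 - 8748 - 911250) - 23787) = 1/(-919991 - 23787) = 1/(-943778) = -1/943778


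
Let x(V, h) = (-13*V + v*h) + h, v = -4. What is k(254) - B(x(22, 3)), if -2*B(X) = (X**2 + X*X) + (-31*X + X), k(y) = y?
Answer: 91704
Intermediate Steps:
x(V, h) = -13*V - 3*h (x(V, h) = (-13*V - 4*h) + h = -13*V - 3*h)
B(X) = -X**2 + 15*X (B(X) = -((X**2 + X*X) + (-31*X + X))/2 = -((X**2 + X**2) - 30*X)/2 = -(2*X**2 - 30*X)/2 = -(-30*X + 2*X**2)/2 = -X**2 + 15*X)
k(254) - B(x(22, 3)) = 254 - (-13*22 - 3*3)*(15 - (-13*22 - 3*3)) = 254 - (-286 - 9)*(15 - (-286 - 9)) = 254 - (-295)*(15 - 1*(-295)) = 254 - (-295)*(15 + 295) = 254 - (-295)*310 = 254 - 1*(-91450) = 254 + 91450 = 91704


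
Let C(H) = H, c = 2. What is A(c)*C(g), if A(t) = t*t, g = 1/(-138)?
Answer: -2/69 ≈ -0.028986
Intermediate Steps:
g = -1/138 ≈ -0.0072464
A(t) = t²
A(c)*C(g) = 2²*(-1/138) = 4*(-1/138) = -2/69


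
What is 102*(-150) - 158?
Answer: -15458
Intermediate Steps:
102*(-150) - 158 = -15300 - 158 = -15458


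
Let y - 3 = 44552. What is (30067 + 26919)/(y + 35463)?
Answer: 28493/40009 ≈ 0.71216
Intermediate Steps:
y = 44555 (y = 3 + 44552 = 44555)
(30067 + 26919)/(y + 35463) = (30067 + 26919)/(44555 + 35463) = 56986/80018 = 56986*(1/80018) = 28493/40009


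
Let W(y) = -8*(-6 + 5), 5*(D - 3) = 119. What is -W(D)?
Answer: -8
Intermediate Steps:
D = 134/5 (D = 3 + (⅕)*119 = 3 + 119/5 = 134/5 ≈ 26.800)
W(y) = 8 (W(y) = -8*(-1) = 8)
-W(D) = -1*8 = -8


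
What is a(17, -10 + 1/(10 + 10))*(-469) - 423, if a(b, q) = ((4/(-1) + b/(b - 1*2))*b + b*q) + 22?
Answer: 5486777/60 ≈ 91446.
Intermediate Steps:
a(b, q) = 22 + b*q + b*(-4 + b/(-2 + b)) (a(b, q) = ((4*(-1) + b/(b - 2))*b + b*q) + 22 = ((-4 + b/(-2 + b))*b + b*q) + 22 = (b*(-4 + b/(-2 + b)) + b*q) + 22 = (b*q + b*(-4 + b/(-2 + b))) + 22 = 22 + b*q + b*(-4 + b/(-2 + b)))
a(17, -10 + 1/(10 + 10))*(-469) - 423 = ((-44 - 3*17**2 + 30*17 + (-10 + 1/(10 + 10))*17**2 - 2*17*(-10 + 1/(10 + 10)))/(-2 + 17))*(-469) - 423 = ((-44 - 3*289 + 510 + (-10 + 1/20)*289 - 2*17*(-10 + 1/20))/15)*(-469) - 423 = ((-44 - 867 + 510 + (-10 + 1/20)*289 - 2*17*(-10 + 1/20))/15)*(-469) - 423 = ((-44 - 867 + 510 - 199/20*289 - 2*17*(-199/20))/15)*(-469) - 423 = ((-44 - 867 + 510 - 57511/20 + 3383/10)/15)*(-469) - 423 = ((1/15)*(-11753/4))*(-469) - 423 = -11753/60*(-469) - 423 = 5512157/60 - 423 = 5486777/60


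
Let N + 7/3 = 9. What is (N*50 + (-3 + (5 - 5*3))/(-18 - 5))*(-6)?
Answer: -46078/23 ≈ -2003.4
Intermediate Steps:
N = 20/3 (N = -7/3 + 9 = 20/3 ≈ 6.6667)
(N*50 + (-3 + (5 - 5*3))/(-18 - 5))*(-6) = ((20/3)*50 + (-3 + (5 - 5*3))/(-18 - 5))*(-6) = (1000/3 + (-3 + (5 - 15))/(-23))*(-6) = (1000/3 + (-3 - 10)*(-1/23))*(-6) = (1000/3 - 13*(-1/23))*(-6) = (1000/3 + 13/23)*(-6) = (23039/69)*(-6) = -46078/23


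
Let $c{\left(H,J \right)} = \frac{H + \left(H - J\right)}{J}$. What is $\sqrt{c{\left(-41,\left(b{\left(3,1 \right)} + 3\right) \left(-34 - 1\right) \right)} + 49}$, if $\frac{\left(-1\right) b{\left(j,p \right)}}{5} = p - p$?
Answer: $\frac{\sqrt{537810}}{105} \approx 6.9843$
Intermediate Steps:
$b{\left(j,p \right)} = 0$ ($b{\left(j,p \right)} = - 5 \left(p - p\right) = \left(-5\right) 0 = 0$)
$c{\left(H,J \right)} = \frac{- J + 2 H}{J}$
$\sqrt{c{\left(-41,\left(b{\left(3,1 \right)} + 3\right) \left(-34 - 1\right) \right)} + 49} = \sqrt{\frac{- \left(0 + 3\right) \left(-34 - 1\right) + 2 \left(-41\right)}{\left(0 + 3\right) \left(-34 - 1\right)} + 49} = \sqrt{\frac{- 3 \left(-35\right) - 82}{3 \left(-35\right)} + 49} = \sqrt{\frac{\left(-1\right) \left(-105\right) - 82}{-105} + 49} = \sqrt{- \frac{105 - 82}{105} + 49} = \sqrt{\left(- \frac{1}{105}\right) 23 + 49} = \sqrt{- \frac{23}{105} + 49} = \sqrt{\frac{5122}{105}} = \frac{\sqrt{537810}}{105}$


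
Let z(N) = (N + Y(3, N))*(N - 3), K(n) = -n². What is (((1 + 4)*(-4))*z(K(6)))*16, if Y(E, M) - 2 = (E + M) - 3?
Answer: -873600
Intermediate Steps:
Y(E, M) = -1 + E + M (Y(E, M) = 2 + ((E + M) - 3) = 2 + (-3 + E + M) = -1 + E + M)
z(N) = (-3 + N)*(2 + 2*N) (z(N) = (N + (-1 + 3 + N))*(N - 3) = (N + (2 + N))*(-3 + N) = (2 + 2*N)*(-3 + N) = (-3 + N)*(2 + 2*N))
(((1 + 4)*(-4))*z(K(6)))*16 = (((1 + 4)*(-4))*(-6 - (-4)*6² + 2*(-1*6²)²))*16 = ((5*(-4))*(-6 - (-4)*36 + 2*(-1*36)²))*16 = -20*(-6 - 4*(-36) + 2*(-36)²)*16 = -20*(-6 + 144 + 2*1296)*16 = -20*(-6 + 144 + 2592)*16 = -20*2730*16 = -54600*16 = -873600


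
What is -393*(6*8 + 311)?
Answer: -141087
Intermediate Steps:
-393*(6*8 + 311) = -393*(48 + 311) = -393*359 = -141087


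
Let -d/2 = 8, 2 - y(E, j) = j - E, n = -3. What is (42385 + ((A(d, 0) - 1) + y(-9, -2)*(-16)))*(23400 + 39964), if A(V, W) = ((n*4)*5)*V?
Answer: 2751518336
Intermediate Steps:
y(E, j) = 2 + E - j (y(E, j) = 2 - (j - E) = 2 + (E - j) = 2 + E - j)
d = -16 (d = -2*8 = -16)
A(V, W) = -60*V (A(V, W) = (-3*4*5)*V = (-12*5)*V = -60*V)
(42385 + ((A(d, 0) - 1) + y(-9, -2)*(-16)))*(23400 + 39964) = (42385 + ((-60*(-16) - 1) + (2 - 9 - 1*(-2))*(-16)))*(23400 + 39964) = (42385 + ((960 - 1) + (2 - 9 + 2)*(-16)))*63364 = (42385 + (959 - 5*(-16)))*63364 = (42385 + (959 + 80))*63364 = (42385 + 1039)*63364 = 43424*63364 = 2751518336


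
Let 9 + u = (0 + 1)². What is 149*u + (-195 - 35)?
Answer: -1422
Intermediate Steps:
u = -8 (u = -9 + (0 + 1)² = -9 + 1² = -9 + 1 = -8)
149*u + (-195 - 35) = 149*(-8) + (-195 - 35) = -1192 - 230 = -1422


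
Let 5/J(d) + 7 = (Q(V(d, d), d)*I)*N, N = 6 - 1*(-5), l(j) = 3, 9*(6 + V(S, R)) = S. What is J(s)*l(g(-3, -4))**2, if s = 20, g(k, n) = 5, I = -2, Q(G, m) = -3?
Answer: 45/59 ≈ 0.76271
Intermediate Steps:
V(S, R) = -6 + S/9
N = 11 (N = 6 + 5 = 11)
J(d) = 5/59 (J(d) = 5/(-7 - 3*(-2)*11) = 5/(-7 + 6*11) = 5/(-7 + 66) = 5/59)
J(s)*l(g(-3, -4))**2 = (5/59)*3**2 = (5/59)*9 = 45/59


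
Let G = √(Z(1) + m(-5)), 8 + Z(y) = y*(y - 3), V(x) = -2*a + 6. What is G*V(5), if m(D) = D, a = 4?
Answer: -2*I*√15 ≈ -7.746*I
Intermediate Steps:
V(x) = -2 (V(x) = -2*4 + 6 = -8 + 6 = -2)
Z(y) = -8 + y*(-3 + y) (Z(y) = -8 + y*(y - 3) = -8 + y*(-3 + y))
G = I*√15 (G = √((-8 + 1² - 3*1) - 5) = √((-8 + 1 - 3) - 5) = √(-10 - 5) = √(-15) = I*√15 ≈ 3.873*I)
G*V(5) = (I*√15)*(-2) = -2*I*√15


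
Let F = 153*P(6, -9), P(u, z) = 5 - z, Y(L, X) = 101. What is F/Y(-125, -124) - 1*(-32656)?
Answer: 3300398/101 ≈ 32677.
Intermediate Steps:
F = 2142 (F = 153*(5 - 1*(-9)) = 153*(5 + 9) = 153*14 = 2142)
F/Y(-125, -124) - 1*(-32656) = 2142/101 - 1*(-32656) = 2142*(1/101) + 32656 = 2142/101 + 32656 = 3300398/101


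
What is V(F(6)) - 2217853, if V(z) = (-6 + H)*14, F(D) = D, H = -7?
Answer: -2218035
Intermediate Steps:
V(z) = -182 (V(z) = (-6 - 7)*14 = -13*14 = -182)
V(F(6)) - 2217853 = -182 - 2217853 = -2218035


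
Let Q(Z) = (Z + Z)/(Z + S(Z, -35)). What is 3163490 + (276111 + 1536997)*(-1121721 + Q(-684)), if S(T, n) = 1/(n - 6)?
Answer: -57037767573974506/28045 ≈ -2.0338e+12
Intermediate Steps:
S(T, n) = 1/(-6 + n)
Q(Z) = 2*Z/(-1/41 + Z) (Q(Z) = (Z + Z)/(Z + 1/(-6 - 35)) = (2*Z)/(Z + 1/(-41)) = (2*Z)/(Z - 1/41) = (2*Z)/(-1/41 + Z) = 2*Z/(-1/41 + Z))
3163490 + (276111 + 1536997)*(-1121721 + Q(-684)) = 3163490 + (276111 + 1536997)*(-1121721 + 82*(-684)/(-1 + 41*(-684))) = 3163490 + 1813108*(-1121721 + 82*(-684)/(-1 - 28044)) = 3163490 + 1813108*(-1121721 + 82*(-684)/(-28045)) = 3163490 + 1813108*(-1121721 + 82*(-684)*(-1/28045)) = 3163490 + 1813108*(-1121721 + 56088/28045) = 3163490 + 1813108*(-31458609357/28045) = 3163490 - 57037856294051556/28045 = -57037767573974506/28045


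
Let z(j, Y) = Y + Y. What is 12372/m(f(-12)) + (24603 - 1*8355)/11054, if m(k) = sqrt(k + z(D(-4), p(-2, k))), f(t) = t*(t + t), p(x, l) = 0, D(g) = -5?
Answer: 8124/5527 + 1031*sqrt(2)/2 ≈ 730.50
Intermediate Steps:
f(t) = 2*t**2 (f(t) = t*(2*t) = 2*t**2)
z(j, Y) = 2*Y
m(k) = sqrt(k) (m(k) = sqrt(k + 2*0) = sqrt(k + 0) = sqrt(k))
12372/m(f(-12)) + (24603 - 1*8355)/11054 = 12372/(sqrt(2*(-12)**2)) + (24603 - 1*8355)/11054 = 12372/(sqrt(2*144)) + (24603 - 8355)*(1/11054) = 12372/(sqrt(288)) + 16248*(1/11054) = 12372/((12*sqrt(2))) + 8124/5527 = 12372*(sqrt(2)/24) + 8124/5527 = 1031*sqrt(2)/2 + 8124/5527 = 8124/5527 + 1031*sqrt(2)/2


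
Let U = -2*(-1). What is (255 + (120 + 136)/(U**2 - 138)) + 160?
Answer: 27677/67 ≈ 413.09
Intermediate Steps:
U = 2
(255 + (120 + 136)/(U**2 - 138)) + 160 = (255 + (120 + 136)/(2**2 - 138)) + 160 = (255 + 256/(4 - 138)) + 160 = (255 + 256/(-134)) + 160 = (255 + 256*(-1/134)) + 160 = (255 - 128/67) + 160 = 16957/67 + 160 = 27677/67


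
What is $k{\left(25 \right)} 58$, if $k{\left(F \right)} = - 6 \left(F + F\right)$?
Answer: $-17400$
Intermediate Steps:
$k{\left(F \right)} = - 12 F$ ($k{\left(F \right)} = - 6 \cdot 2 F = - 12 F$)
$k{\left(25 \right)} 58 = \left(-12\right) 25 \cdot 58 = \left(-300\right) 58 = -17400$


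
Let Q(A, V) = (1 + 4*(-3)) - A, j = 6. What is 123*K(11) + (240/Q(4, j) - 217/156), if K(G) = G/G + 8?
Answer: 169979/156 ≈ 1089.6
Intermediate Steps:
Q(A, V) = -11 - A (Q(A, V) = (1 - 12) - A = -11 - A)
K(G) = 9 (K(G) = 1 + 8 = 9)
123*K(11) + (240/Q(4, j) - 217/156) = 123*9 + (240/(-11 - 1*4) - 217/156) = 1107 + (240/(-11 - 4) - 217*1/156) = 1107 + (240/(-15) - 217/156) = 1107 + (240*(-1/15) - 217/156) = 1107 + (-16 - 217/156) = 1107 - 2713/156 = 169979/156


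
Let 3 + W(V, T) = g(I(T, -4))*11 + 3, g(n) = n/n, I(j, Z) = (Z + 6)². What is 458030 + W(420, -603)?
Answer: 458041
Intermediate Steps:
I(j, Z) = (6 + Z)²
g(n) = 1
W(V, T) = 11 (W(V, T) = -3 + (1*11 + 3) = -3 + (11 + 3) = -3 + 14 = 11)
458030 + W(420, -603) = 458030 + 11 = 458041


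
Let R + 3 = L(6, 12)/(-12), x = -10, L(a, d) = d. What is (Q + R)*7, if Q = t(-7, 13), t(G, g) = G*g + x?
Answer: -735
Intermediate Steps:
R = -4 (R = -3 + 12/(-12) = -3 + 12*(-1/12) = -3 - 1 = -4)
t(G, g) = -10 + G*g (t(G, g) = G*g - 10 = -10 + G*g)
Q = -101 (Q = -10 - 7*13 = -10 - 91 = -101)
(Q + R)*7 = (-101 - 4)*7 = -105*7 = -735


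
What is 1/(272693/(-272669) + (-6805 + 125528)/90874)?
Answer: 24778522706/7591378005 ≈ 3.2640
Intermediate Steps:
1/(272693/(-272669) + (-6805 + 125528)/90874) = 1/(272693*(-1/272669) + 118723*(1/90874)) = 1/(-272693/272669 + 118723/90874) = 1/(7591378005/24778522706) = 24778522706/7591378005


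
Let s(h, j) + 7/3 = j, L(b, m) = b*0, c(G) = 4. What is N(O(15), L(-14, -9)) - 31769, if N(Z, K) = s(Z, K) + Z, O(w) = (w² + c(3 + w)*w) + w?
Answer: -94414/3 ≈ -31471.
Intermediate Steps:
L(b, m) = 0
s(h, j) = -7/3 + j
O(w) = w² + 5*w (O(w) = (w² + 4*w) + w = w² + 5*w)
N(Z, K) = -7/3 + K + Z (N(Z, K) = (-7/3 + K) + Z = -7/3 + K + Z)
N(O(15), L(-14, -9)) - 31769 = (-7/3 + 0 + 15*(5 + 15)) - 31769 = (-7/3 + 0 + 15*20) - 31769 = (-7/3 + 0 + 300) - 31769 = 893/3 - 31769 = -94414/3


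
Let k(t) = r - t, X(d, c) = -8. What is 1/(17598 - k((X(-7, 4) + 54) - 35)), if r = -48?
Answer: 1/17657 ≈ 5.6635e-5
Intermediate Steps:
k(t) = -48 - t
1/(17598 - k((X(-7, 4) + 54) - 35)) = 1/(17598 - (-48 - ((-8 + 54) - 35))) = 1/(17598 - (-48 - (46 - 35))) = 1/(17598 - (-48 - 1*11)) = 1/(17598 - (-48 - 11)) = 1/(17598 - 1*(-59)) = 1/(17598 + 59) = 1/17657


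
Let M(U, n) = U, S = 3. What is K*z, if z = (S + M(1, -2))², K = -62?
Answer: -992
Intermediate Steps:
z = 16 (z = (3 + 1)² = 4² = 16)
K*z = -62*16 = -992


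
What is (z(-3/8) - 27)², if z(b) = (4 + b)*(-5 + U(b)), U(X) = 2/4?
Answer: 480249/256 ≈ 1876.0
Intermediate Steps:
U(X) = ½ (U(X) = 2*(¼) = ½)
z(b) = -18 - 9*b/2 (z(b) = (4 + b)*(-5 + ½) = (4 + b)*(-9/2) = -18 - 9*b/2)
(z(-3/8) - 27)² = ((-18 - (-27)/(2*8)) - 27)² = ((-18 - 9/2*(-3/8)) - 27)² = ((-18 + 27/16) - 27)² = (-261/16 - 27)² = (-693/16)² = 480249/256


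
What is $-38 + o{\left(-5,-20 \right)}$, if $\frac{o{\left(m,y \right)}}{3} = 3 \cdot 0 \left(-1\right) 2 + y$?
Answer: $-98$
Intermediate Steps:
$o{\left(m,y \right)} = 3 y$ ($o{\left(m,y \right)} = 3 \left(3 \cdot 0 \left(-1\right) 2 + y\right) = 3 \left(3 \cdot 0 \cdot 2 + y\right) = 3 \left(3 \cdot 0 + y\right) = 3 \left(0 + y\right) = 3 y$)
$-38 + o{\left(-5,-20 \right)} = -38 + 3 \left(-20\right) = -38 - 60 = -98$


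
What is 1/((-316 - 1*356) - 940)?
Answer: -1/1612 ≈ -0.00062035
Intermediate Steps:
1/((-316 - 1*356) - 940) = 1/((-316 - 356) - 940) = 1/(-672 - 940) = 1/(-1612) = -1/1612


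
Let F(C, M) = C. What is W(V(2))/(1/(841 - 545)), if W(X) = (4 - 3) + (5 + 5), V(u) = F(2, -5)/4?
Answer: 3256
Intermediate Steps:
V(u) = ½ (V(u) = 2/4 = 2*(¼) = ½)
W(X) = 11 (W(X) = 1 + 10 = 11)
W(V(2))/(1/(841 - 545)) = 11/(1/(841 - 545)) = 11/(1/296) = 11*296 = 3256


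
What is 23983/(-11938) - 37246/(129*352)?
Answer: -34855973/12320016 ≈ -2.8292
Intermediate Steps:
23983/(-11938) - 37246/(129*352) = 23983*(-1/11938) - 37246/45408 = -23983/11938 - 37246*1/45408 = -23983/11938 - 1693/2064 = -34855973/12320016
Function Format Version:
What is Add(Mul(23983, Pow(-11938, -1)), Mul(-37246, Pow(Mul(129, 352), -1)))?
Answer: Rational(-34855973, 12320016) ≈ -2.8292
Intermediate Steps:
Add(Mul(23983, Pow(-11938, -1)), Mul(-37246, Pow(Mul(129, 352), -1))) = Add(Mul(23983, Rational(-1, 11938)), Mul(-37246, Pow(45408, -1))) = Add(Rational(-23983, 11938), Mul(-37246, Rational(1, 45408))) = Add(Rational(-23983, 11938), Rational(-1693, 2064)) = Rational(-34855973, 12320016)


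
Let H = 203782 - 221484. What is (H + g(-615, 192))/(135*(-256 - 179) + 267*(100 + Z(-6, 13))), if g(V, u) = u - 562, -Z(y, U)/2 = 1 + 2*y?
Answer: 6024/8717 ≈ 0.69106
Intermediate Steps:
Z(y, U) = -2 - 4*y (Z(y, U) = -2*(1 + 2*y) = -2 - 4*y)
H = -17702
g(V, u) = -562 + u
(H + g(-615, 192))/(135*(-256 - 179) + 267*(100 + Z(-6, 13))) = (-17702 + (-562 + 192))/(135*(-256 - 179) + 267*(100 + (-2 - 4*(-6)))) = (-17702 - 370)/(135*(-435) + 267*(100 + (-2 + 24))) = -18072/(-58725 + 267*(100 + 22)) = -18072/(-58725 + 267*122) = -18072/(-58725 + 32574) = -18072/(-26151) = -18072*(-1/26151) = 6024/8717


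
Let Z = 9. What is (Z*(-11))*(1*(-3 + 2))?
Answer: 99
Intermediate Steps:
(Z*(-11))*(1*(-3 + 2)) = (9*(-11))*(1*(-3 + 2)) = -99*(-1) = 99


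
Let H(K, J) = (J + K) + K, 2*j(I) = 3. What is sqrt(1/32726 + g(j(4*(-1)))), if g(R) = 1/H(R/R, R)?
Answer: sqrt(14995478638)/229082 ≈ 0.53455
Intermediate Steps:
j(I) = 3/2 (j(I) = (1/2)*3 = 3/2)
H(K, J) = J + 2*K
g(R) = 1/(2 + R) (g(R) = 1/(R + 2*(R/R)) = 1/(R + 2*1) = 1/(R + 2) = 1/(2 + R))
sqrt(1/32726 + g(j(4*(-1)))) = sqrt(1/32726 + 1/(2 + 3/2)) = sqrt(1/32726 + 1/(7/2)) = sqrt(1/32726 + 2/7) = sqrt(65459/229082) = sqrt(14995478638)/229082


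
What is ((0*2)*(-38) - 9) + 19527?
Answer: 19518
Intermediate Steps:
((0*2)*(-38) - 9) + 19527 = (0*(-38) - 9) + 19527 = (0 - 9) + 19527 = -9 + 19527 = 19518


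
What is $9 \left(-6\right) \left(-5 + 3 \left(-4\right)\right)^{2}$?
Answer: $-15606$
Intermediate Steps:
$9 \left(-6\right) \left(-5 + 3 \left(-4\right)\right)^{2} = - 54 \left(-5 - 12\right)^{2} = - 54 \left(-17\right)^{2} = \left(-54\right) 289 = -15606$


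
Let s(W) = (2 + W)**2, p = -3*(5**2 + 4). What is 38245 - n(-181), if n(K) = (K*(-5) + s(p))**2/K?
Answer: 73019245/181 ≈ 4.0342e+5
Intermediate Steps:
p = -87 (p = -3*(25 + 4) = -3*29 = -87)
n(K) = (7225 - 5*K)**2/K (n(K) = (K*(-5) + (2 - 87)**2)**2/K = (-5*K + (-85)**2)**2/K = (-5*K + 7225)**2/K = (7225 - 5*K)**2/K)
38245 - n(-181) = 38245 - 25*(-1445 - 181)**2/(-181) = 38245 - 25*(-1)*(-1626)**2/181 = 38245 - 25*(-1)*2643876/181 = 38245 - 1*(-66096900/181) = 38245 + 66096900/181 = 73019245/181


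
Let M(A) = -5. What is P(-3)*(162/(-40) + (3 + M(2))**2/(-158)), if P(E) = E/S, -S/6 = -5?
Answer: 6439/15800 ≈ 0.40753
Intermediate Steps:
S = 30 (S = -6*(-5) = 30)
P(E) = E/30
P(-3)*(162/(-40) + (3 + M(2))**2/(-158)) = ((1/30)*(-3))*(162/(-40) + (3 - 5)**2/(-158)) = -(162*(-1/40) + (-2)**2*(-1/158))/10 = -(-81/20 + 4*(-1/158))/10 = -(-81/20 - 2/79)/10 = -1/10*(-6439/1580) = 6439/15800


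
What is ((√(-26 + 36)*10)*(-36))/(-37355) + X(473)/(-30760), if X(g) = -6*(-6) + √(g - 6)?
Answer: -9/7690 - √467/30760 + 72*√10/7471 ≈ 0.028603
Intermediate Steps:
X(g) = 36 + √(-6 + g)
((√(-26 + 36)*10)*(-36))/(-37355) + X(473)/(-30760) = ((√(-26 + 36)*10)*(-36))/(-37355) + (36 + √(-6 + 473))/(-30760) = ((√10*10)*(-36))*(-1/37355) + (36 + √467)*(-1/30760) = ((10*√10)*(-36))*(-1/37355) + (-9/7690 - √467/30760) = -360*√10*(-1/37355) + (-9/7690 - √467/30760) = 72*√10/7471 + (-9/7690 - √467/30760) = -9/7690 - √467/30760 + 72*√10/7471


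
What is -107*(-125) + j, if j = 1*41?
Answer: 13416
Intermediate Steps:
j = 41
-107*(-125) + j = -107*(-125) + 41 = 13375 + 41 = 13416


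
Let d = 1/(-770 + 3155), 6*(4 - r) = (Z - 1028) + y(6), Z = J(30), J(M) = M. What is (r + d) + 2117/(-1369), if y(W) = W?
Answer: 547836664/3265065 ≈ 167.79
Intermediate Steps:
Z = 30
r = 508/3 (r = 4 - ((30 - 1028) + 6)/6 = 4 - (-998 + 6)/6 = 4 - ⅙*(-992) = 4 + 496/3 = 508/3 ≈ 169.33)
d = 1/2385 ≈ 0.00041929
(r + d) + 2117/(-1369) = (508/3 + 1/2385) + 2117/(-1369) = 403861/2385 + 2117*(-1/1369) = 403861/2385 - 2117/1369 = 547836664/3265065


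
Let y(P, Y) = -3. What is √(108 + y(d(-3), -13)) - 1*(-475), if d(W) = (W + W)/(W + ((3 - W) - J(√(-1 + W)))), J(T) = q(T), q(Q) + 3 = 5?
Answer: 475 + √105 ≈ 485.25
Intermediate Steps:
q(Q) = 2 (q(Q) = -3 + 5 = 2)
J(T) = 2
d(W) = 2*W (d(W) = (W + W)/(W + ((3 - W) - 1*2)) = (2*W)/(W + ((3 - W) - 2)) = (2*W)/(W + (1 - W)) = (2*W)/1 = (2*W)*1 = 2*W)
√(108 + y(d(-3), -13)) - 1*(-475) = √(108 - 3) - 1*(-475) = √105 + 475 = 475 + √105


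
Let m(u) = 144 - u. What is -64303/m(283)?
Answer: 64303/139 ≈ 462.61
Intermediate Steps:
-64303/m(283) = -64303/(144 - 1*283) = -64303/(144 - 283) = -64303/(-139) = -64303*(-1/139) = 64303/139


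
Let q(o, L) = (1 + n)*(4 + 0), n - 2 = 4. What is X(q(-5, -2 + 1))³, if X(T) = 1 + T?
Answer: 24389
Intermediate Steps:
n = 6 (n = 2 + 4 = 6)
q(o, L) = 28 (q(o, L) = (1 + 6)*(4 + 0) = 7*4 = 28)
X(q(-5, -2 + 1))³ = (1 + 28)³ = 29³ = 24389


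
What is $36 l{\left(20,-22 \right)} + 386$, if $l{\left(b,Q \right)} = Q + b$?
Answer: $314$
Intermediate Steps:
$36 l{\left(20,-22 \right)} + 386 = 36 \left(-22 + 20\right) + 386 = 36 \left(-2\right) + 386 = -72 + 386 = 314$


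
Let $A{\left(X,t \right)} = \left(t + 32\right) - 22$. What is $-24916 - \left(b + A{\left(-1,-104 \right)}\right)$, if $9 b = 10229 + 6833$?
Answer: $- \frac{240460}{9} \approx -26718.0$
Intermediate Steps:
$A{\left(X,t \right)} = 10 + t$ ($A{\left(X,t \right)} = \left(32 + t\right) - 22 = 10 + t$)
$b = \frac{17062}{9}$ ($b = \frac{10229 + 6833}{9} = \frac{1}{9} \cdot 17062 = \frac{17062}{9} \approx 1895.8$)
$-24916 - \left(b + A{\left(-1,-104 \right)}\right) = -24916 - \left(\frac{17062}{9} + \left(10 - 104\right)\right) = -24916 - \left(\frac{17062}{9} - 94\right) = -24916 - \frac{16216}{9} = - \frac{240460}{9}$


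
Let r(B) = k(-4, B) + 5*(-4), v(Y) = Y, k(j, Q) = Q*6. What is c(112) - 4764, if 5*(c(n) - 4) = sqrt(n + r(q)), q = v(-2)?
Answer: -4760 + 4*sqrt(5)/5 ≈ -4758.2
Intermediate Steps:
k(j, Q) = 6*Q
q = -2
r(B) = -20 + 6*B (r(B) = 6*B + 5*(-4) = 6*B - 20 = -20 + 6*B)
c(n) = 4 + sqrt(-32 + n)/5 (c(n) = 4 + sqrt(n + (-20 + 6*(-2)))/5 = 4 + sqrt(n + (-20 - 12))/5 = 4 + sqrt(n - 32)/5 = 4 + sqrt(-32 + n)/5)
c(112) - 4764 = (4 + sqrt(-32 + 112)/5) - 4764 = (4 + sqrt(80)/5) - 4764 = (4 + (4*sqrt(5))/5) - 4764 = (4 + 4*sqrt(5)/5) - 4764 = -4760 + 4*sqrt(5)/5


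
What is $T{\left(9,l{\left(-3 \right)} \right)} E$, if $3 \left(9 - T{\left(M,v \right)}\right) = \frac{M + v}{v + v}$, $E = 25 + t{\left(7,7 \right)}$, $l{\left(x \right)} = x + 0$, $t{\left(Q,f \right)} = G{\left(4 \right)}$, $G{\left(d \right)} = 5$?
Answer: $280$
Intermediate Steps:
$t{\left(Q,f \right)} = 5$
$l{\left(x \right)} = x$
$E = 30$ ($E = 25 + 5 = 30$)
$T{\left(M,v \right)} = 9 - \frac{M + v}{6 v}$ ($T{\left(M,v \right)} = 9 - \frac{\left(M + v\right) \frac{1}{v + v}}{3} = 9 - \frac{\left(M + v\right) \frac{1}{2 v}}{3} = 9 - \frac{\frac{1}{2} \frac{1}{v} \left(M + v\right)}{3} = 9 - \frac{M + v}{6 v}$)
$T{\left(9,l{\left(-3 \right)} \right)} E = \frac{\left(-1\right) 9 + 53 \left(-3\right)}{6 \left(-3\right)} 30 = \frac{1}{6} \left(- \frac{1}{3}\right) \left(-9 - 159\right) 30 = \frac{1}{6} \left(- \frac{1}{3}\right) \left(-168\right) 30 = \frac{28}{3} \cdot 30 = 280$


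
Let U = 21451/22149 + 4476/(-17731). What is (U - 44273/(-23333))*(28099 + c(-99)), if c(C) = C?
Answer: 95794039971872000/1309061028861 ≈ 73178.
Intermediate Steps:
U = 281208757/392723919 (U = 21451*(1/22149) + 4476*(-1/17731) = 21451/22149 - 4476/17731 = 281208757/392723919 ≈ 0.71605)
(U - 44273/(-23333))*(28099 + c(-99)) = (281208757/392723919 - 44273/(-23333))*(28099 - 99) = (281208757/392723919 - 44273*(-1/23333))*28000 = (281208757/392723919 + 44273/23333)*28000 = (23948509992968/9163427202027)*28000 = 95794039971872000/1309061028861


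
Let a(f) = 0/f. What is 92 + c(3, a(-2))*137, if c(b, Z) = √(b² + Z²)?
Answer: 503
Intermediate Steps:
a(f) = 0
c(b, Z) = √(Z² + b²)
92 + c(3, a(-2))*137 = 92 + √(0² + 3²)*137 = 92 + √(0 + 9)*137 = 92 + √9*137 = 92 + 3*137 = 92 + 411 = 503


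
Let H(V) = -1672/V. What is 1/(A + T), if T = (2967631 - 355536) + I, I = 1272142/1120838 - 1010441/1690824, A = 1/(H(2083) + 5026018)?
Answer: 1653382148887883718072/4318792132709248224547786373 ≈ 3.8283e-7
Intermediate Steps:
A = 2083/10469193822 (A = 1/(-1672/2083 + 5026018) = 1/(10469193822/2083) = 2083/10469193822 ≈ 1.9896e-7)
I = 509213777725/947569895256 (I = 1272142*(1/1120838) - 1010441*1/1690824 = 636071/560419 - 1010441/1690824 = 509213777725/947569895256 ≈ 0.53739)
T = 2475143094762499045/947569895256 (T = (2967631 - 355536) + 509213777725/947569895256 = 2612095 + 509213777725/947569895256 = 2475143094762499045/947569895256 ≈ 2.6121e+6)
1/(A + T) = 1/(2083/10469193822 + 2475143094762499045/947569895256) = 1/(4318792132709248224547786373/1653382148887883718072) = 1653382148887883718072/4318792132709248224547786373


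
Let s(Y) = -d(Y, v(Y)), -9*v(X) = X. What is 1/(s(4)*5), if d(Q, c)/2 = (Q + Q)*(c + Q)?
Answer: -9/2560 ≈ -0.0035156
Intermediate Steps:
v(X) = -X/9
d(Q, c) = 4*Q*(Q + c) (d(Q, c) = 2*((Q + Q)*(c + Q)) = 2*((2*Q)*(Q + c)) = 2*(2*Q*(Q + c)) = 4*Q*(Q + c))
s(Y) = -32*Y**2/9 (s(Y) = -4*Y*(Y - Y/9) = -4*Y*8*Y/9 = -32*Y**2/9)
1/(s(4)*5) = 1/(-32/9*4**2*5) = 1/(-32/9*16*5) = 1/(-512/9*5) = 1/(-2560/9) = -9/2560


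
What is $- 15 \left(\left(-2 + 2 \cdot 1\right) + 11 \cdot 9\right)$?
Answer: $-1485$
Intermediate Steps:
$- 15 \left(\left(-2 + 2 \cdot 1\right) + 11 \cdot 9\right) = - 15 \left(\left(-2 + 2\right) + 99\right) = - 15 \left(0 + 99\right) = \left(-15\right) 99 = -1485$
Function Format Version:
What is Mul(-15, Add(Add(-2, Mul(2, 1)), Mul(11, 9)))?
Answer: -1485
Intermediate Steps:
Mul(-15, Add(Add(-2, Mul(2, 1)), Mul(11, 9))) = Mul(-15, Add(Add(-2, 2), 99)) = Mul(-15, Add(0, 99)) = Mul(-15, 99) = -1485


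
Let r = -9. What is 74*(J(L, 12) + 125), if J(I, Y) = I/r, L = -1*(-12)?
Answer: 27454/3 ≈ 9151.3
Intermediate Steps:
L = 12
J(I, Y) = -I/9 (J(I, Y) = I/(-9) = I*(-1/9) = -I/9)
74*(J(L, 12) + 125) = 74*(-1/9*12 + 125) = 74*(-4/3 + 125) = 74*(371/3) = 27454/3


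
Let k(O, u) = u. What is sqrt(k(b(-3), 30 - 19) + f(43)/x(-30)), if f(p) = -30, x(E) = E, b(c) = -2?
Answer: 2*sqrt(3) ≈ 3.4641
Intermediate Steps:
sqrt(k(b(-3), 30 - 19) + f(43)/x(-30)) = sqrt((30 - 19) - 30/(-30)) = sqrt(11 - 30*(-1/30)) = sqrt(11 + 1) = sqrt(12) = 2*sqrt(3)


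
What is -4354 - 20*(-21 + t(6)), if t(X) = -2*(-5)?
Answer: -4134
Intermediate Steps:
t(X) = 10
-4354 - 20*(-21 + t(6)) = -4354 - 20*(-21 + 10) = -4354 - 20*(-11) = -4354 - 1*(-220) = -4354 + 220 = -4134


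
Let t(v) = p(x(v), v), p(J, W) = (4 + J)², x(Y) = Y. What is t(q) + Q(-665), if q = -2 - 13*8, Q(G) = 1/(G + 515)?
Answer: 1560599/150 ≈ 10404.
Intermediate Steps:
Q(G) = 1/(515 + G)
q = -106 (q = -2 - 104 = -106)
t(v) = (4 + v)²
t(q) + Q(-665) = (4 - 106)² + 1/(515 - 665) = (-102)² + 1/(-150) = 10404 - 1/150 = 1560599/150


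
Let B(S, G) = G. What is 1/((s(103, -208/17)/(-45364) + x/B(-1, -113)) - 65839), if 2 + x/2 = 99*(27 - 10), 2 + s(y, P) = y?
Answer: -5126132/337651929929 ≈ -1.5182e-5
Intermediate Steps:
s(y, P) = -2 + y
x = 3362 (x = -4 + 2*(99*(27 - 10)) = -4 + 2*(99*17) = -4 + 2*1683 = -4 + 3366 = 3362)
1/((s(103, -208/17)/(-45364) + x/B(-1, -113)) - 65839) = 1/(((-2 + 103)/(-45364) + 3362/(-113)) - 65839) = 1/((101*(-1/45364) + 3362*(-1/113)) - 65839) = 1/((-101/45364 - 3362/113) - 65839) = 1/(-152525181/5126132 - 65839) = 1/(-337651929929/5126132) = -5126132/337651929929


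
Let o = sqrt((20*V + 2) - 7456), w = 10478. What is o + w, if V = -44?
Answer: 10478 + 3*I*sqrt(926) ≈ 10478.0 + 91.291*I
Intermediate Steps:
o = 3*I*sqrt(926) (o = sqrt((20*(-44) + 2) - 7456) = sqrt((-880 + 2) - 7456) = sqrt(-878 - 7456) = sqrt(-8334) = 3*I*sqrt(926) ≈ 91.291*I)
o + w = 3*I*sqrt(926) + 10478 = 10478 + 3*I*sqrt(926)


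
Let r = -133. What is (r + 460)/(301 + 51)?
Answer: 327/352 ≈ 0.92898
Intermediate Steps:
(r + 460)/(301 + 51) = (-133 + 460)/(301 + 51) = 327/352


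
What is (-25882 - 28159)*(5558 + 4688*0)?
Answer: -300359878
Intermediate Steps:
(-25882 - 28159)*(5558 + 4688*0) = -54041*(5558 + 0) = -54041*5558 = -300359878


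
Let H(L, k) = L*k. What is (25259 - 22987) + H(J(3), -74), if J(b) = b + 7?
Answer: 1532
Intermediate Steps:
J(b) = 7 + b
(25259 - 22987) + H(J(3), -74) = (25259 - 22987) + (7 + 3)*(-74) = 2272 + 10*(-74) = 2272 - 740 = 1532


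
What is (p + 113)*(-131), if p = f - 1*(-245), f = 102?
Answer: -60260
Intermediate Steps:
p = 347 (p = 102 - 1*(-245) = 102 + 245 = 347)
(p + 113)*(-131) = (347 + 113)*(-131) = 460*(-131) = -60260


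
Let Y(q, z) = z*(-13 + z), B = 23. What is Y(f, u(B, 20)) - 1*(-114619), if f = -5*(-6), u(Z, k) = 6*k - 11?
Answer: 125083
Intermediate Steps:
u(Z, k) = -11 + 6*k
f = 30
Y(f, u(B, 20)) - 1*(-114619) = (-11 + 6*20)*(-13 + (-11 + 6*20)) - 1*(-114619) = (-11 + 120)*(-13 + (-11 + 120)) + 114619 = 109*(-13 + 109) + 114619 = 109*96 + 114619 = 10464 + 114619 = 125083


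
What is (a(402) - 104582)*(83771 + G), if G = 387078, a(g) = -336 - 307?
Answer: -49545086025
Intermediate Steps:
a(g) = -643
(a(402) - 104582)*(83771 + G) = (-643 - 104582)*(83771 + 387078) = -105225*470849 = -49545086025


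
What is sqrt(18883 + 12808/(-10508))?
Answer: sqrt(130305607253)/2627 ≈ 137.41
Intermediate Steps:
sqrt(18883 + 12808/(-10508)) = sqrt(18883 + 12808*(-1/10508)) = sqrt(18883 - 3202/2627) = sqrt(49602439/2627) = sqrt(130305607253)/2627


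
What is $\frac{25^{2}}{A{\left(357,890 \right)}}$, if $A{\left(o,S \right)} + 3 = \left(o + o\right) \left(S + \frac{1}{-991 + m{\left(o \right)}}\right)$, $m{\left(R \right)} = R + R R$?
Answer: $\frac{79259375}{80585480169} \approx 0.00098354$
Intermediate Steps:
$m{\left(R \right)} = R + R^{2}$
$A{\left(o,S \right)} = -3 + 2 o \left(S + \frac{1}{-991 + o \left(1 + o\right)}\right)$ ($A{\left(o,S \right)} = -3 + \left(o + o\right) \left(S + \frac{1}{-991 + o \left(1 + o\right)}\right) = -3 + 2 o \left(S + \frac{1}{-991 + o \left(1 + o\right)}\right)$)
$\frac{25^{2}}{A{\left(357,890 \right)}} = \frac{25^{2}}{\frac{1}{-991 + 357 \left(1 + 357\right)} \left(2973 + 2 \cdot 357 - 1763980 \cdot 357 - 1071 \left(1 + 357\right) + 2 \cdot 890 \cdot 357^{2} \left(1 + 357\right)\right)} = \frac{625}{\frac{1}{-991 + 357 \cdot 358} \left(2973 + 714 - 629740860 - 1071 \cdot 358 + 2 \cdot 890 \cdot 127449 \cdot 358\right)} = \frac{625}{\frac{1}{-991 + 127806} \left(2973 + 714 - 629740860 - 383418 + 81215600760\right)} = \frac{625}{\frac{1}{126815} \cdot 80585480169} = \frac{625}{\frac{80585480169}{126815}} = 625 \cdot \frac{126815}{80585480169} = \frac{79259375}{80585480169}$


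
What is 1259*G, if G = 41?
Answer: 51619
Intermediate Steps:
1259*G = 1259*41 = 51619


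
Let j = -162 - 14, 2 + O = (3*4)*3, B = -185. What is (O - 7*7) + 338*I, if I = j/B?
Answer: 56713/185 ≈ 306.56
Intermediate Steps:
O = 34 (O = -2 + (3*4)*3 = -2 + 12*3 = -2 + 36 = 34)
j = -176
I = 176/185 (I = -176/(-185) = -176*(-1/185) = 176/185 ≈ 0.95135)
(O - 7*7) + 338*I = (34 - 7*7) + 338*(176/185) = (34 - 49) + 59488/185 = -15 + 59488/185 = 56713/185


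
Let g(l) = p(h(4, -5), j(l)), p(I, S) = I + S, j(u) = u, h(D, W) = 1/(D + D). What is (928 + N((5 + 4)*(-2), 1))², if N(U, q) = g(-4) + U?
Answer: 52548001/64 ≈ 8.2106e+5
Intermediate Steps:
h(D, W) = 1/(2*D)
g(l) = ⅛ + l (g(l) = (½)/4 + l = (½)*(¼) + l = ⅛ + l)
N(U, q) = -31/8 + U (N(U, q) = (⅛ - 4) + U = -31/8 + U)
(928 + N((5 + 4)*(-2), 1))² = (928 + (-31/8 + (5 + 4)*(-2)))² = (928 + (-31/8 + 9*(-2)))² = (928 + (-31/8 - 18))² = (928 - 175/8)² = (7249/8)² = 52548001/64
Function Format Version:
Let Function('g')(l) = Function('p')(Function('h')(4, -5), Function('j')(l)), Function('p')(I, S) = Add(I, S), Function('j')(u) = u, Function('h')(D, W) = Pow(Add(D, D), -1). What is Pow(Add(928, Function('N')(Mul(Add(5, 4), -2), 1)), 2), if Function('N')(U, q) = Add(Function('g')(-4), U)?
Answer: Rational(52548001, 64) ≈ 8.2106e+5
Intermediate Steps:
Function('h')(D, W) = Mul(Rational(1, 2), Pow(D, -1)) (Function('h')(D, W) = Pow(Mul(2, D), -1) = Mul(Rational(1, 2), Pow(D, -1)))
Function('g')(l) = Add(Rational(1, 8), l) (Function('g')(l) = Add(Mul(Rational(1, 2), Pow(4, -1)), l) = Add(Mul(Rational(1, 2), Rational(1, 4)), l) = Add(Rational(1, 8), l))
Function('N')(U, q) = Add(Rational(-31, 8), U) (Function('N')(U, q) = Add(Add(Rational(1, 8), -4), U) = Add(Rational(-31, 8), U))
Pow(Add(928, Function('N')(Mul(Add(5, 4), -2), 1)), 2) = Pow(Add(928, Add(Rational(-31, 8), Mul(Add(5, 4), -2))), 2) = Pow(Add(928, Add(Rational(-31, 8), Mul(9, -2))), 2) = Pow(Add(928, Add(Rational(-31, 8), -18)), 2) = Pow(Add(928, Rational(-175, 8)), 2) = Pow(Rational(7249, 8), 2) = Rational(52548001, 64)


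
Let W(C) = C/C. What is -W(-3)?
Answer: -1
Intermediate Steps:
W(C) = 1
-W(-3) = -1*1 = -1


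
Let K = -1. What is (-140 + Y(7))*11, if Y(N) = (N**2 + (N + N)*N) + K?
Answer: 66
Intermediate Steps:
Y(N) = -1 + 3*N**2 (Y(N) = (N**2 + (N + N)*N) - 1 = (N**2 + (2*N)*N) - 1 = (N**2 + 2*N**2) - 1 = 3*N**2 - 1 = -1 + 3*N**2)
(-140 + Y(7))*11 = (-140 + (-1 + 3*7**2))*11 = (-140 + (-1 + 3*49))*11 = (-140 + (-1 + 147))*11 = (-140 + 146)*11 = 6*11 = 66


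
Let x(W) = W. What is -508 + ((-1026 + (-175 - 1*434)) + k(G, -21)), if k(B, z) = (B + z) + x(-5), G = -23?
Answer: -2192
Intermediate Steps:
k(B, z) = -5 + B + z (k(B, z) = (B + z) - 5 = -5 + B + z)
-508 + ((-1026 + (-175 - 1*434)) + k(G, -21)) = -508 + ((-1026 + (-175 - 1*434)) + (-5 - 23 - 21)) = -508 + ((-1026 + (-175 - 434)) - 49) = -508 + ((-1026 - 609) - 49) = -508 + (-1635 - 49) = -508 - 1684 = -2192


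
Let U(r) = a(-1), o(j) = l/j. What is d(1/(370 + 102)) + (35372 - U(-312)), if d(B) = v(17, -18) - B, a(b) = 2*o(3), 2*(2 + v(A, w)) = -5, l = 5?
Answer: 50075657/1416 ≈ 35364.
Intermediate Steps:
v(A, w) = -9/2 (v(A, w) = -2 + (1/2)*(-5) = -2 - 5/2 = -9/2)
o(j) = 5/j
a(b) = 10/3 (a(b) = 2*(5/3) = 10/3)
d(B) = -9/2 - B
U(r) = 10/3
d(1/(370 + 102)) + (35372 - U(-312)) = (-9/2 - 1/(370 + 102)) + (35372 - 1*10/3) = (-9/2 - 1/472) + (35372 - 10/3) = (-9/2 - 1*1/472) + 106106/3 = (-9/2 - 1/472) + 106106/3 = -2125/472 + 106106/3 = 50075657/1416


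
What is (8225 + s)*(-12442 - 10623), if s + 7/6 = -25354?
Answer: 2370643765/6 ≈ 3.9511e+8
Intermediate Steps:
s = -152131/6 (s = -7/6 - 25354 = -152131/6 ≈ -25355.)
(8225 + s)*(-12442 - 10623) = (8225 - 152131/6)*(-12442 - 10623) = -102781/6*(-23065) = 2370643765/6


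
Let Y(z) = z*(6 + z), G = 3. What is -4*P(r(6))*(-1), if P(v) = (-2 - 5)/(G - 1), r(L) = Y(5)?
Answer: -14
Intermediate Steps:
r(L) = 55 (r(L) = 5*(6 + 5) = 5*11 = 55)
P(v) = -7/2 (P(v) = (-2 - 5)/(3 - 1) = -7/2)
-4*P(r(6))*(-1) = -(-14)*(-1) = -4*7/2 = -14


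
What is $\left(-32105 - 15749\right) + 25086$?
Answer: $-22768$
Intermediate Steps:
$\left(-32105 - 15749\right) + 25086 = -47854 + 25086 = -22768$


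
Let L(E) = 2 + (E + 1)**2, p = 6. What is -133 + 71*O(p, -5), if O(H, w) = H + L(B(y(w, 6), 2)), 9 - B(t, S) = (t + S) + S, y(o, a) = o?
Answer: 9026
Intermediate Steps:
B(t, S) = 9 - t - 2*S (B(t, S) = 9 - ((t + S) + S) = 9 - ((S + t) + S) = 9 - (t + 2*S) = 9 + (-t - 2*S) = 9 - t - 2*S)
L(E) = 2 + (1 + E)**2
O(H, w) = 2 + H + (6 - w)**2 (O(H, w) = H + (2 + (1 + (9 - w - 2*2))**2) = H + (2 + (1 + (9 - w - 4))**2) = H + (2 + (1 + (5 - w))**2) = H + (2 + (6 - w)**2) = 2 + H + (6 - w)**2)
-133 + 71*O(p, -5) = -133 + 71*(2 + 6 + (-6 - 5)**2) = -133 + 71*(2 + 6 + (-11)**2) = -133 + 71*(2 + 6 + 121) = -133 + 71*129 = -133 + 9159 = 9026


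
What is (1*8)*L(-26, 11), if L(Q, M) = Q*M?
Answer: -2288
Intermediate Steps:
L(Q, M) = M*Q
(1*8)*L(-26, 11) = (1*8)*(11*(-26)) = 8*(-286) = -2288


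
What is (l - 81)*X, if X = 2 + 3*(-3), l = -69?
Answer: 1050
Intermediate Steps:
X = -7 (X = 2 - 9 = -7)
(l - 81)*X = (-69 - 81)*(-7) = -150*(-7) = 1050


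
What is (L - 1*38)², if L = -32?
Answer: 4900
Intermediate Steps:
(L - 1*38)² = (-32 - 1*38)² = (-32 - 38)² = (-70)² = 4900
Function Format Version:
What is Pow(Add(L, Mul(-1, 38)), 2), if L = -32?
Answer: 4900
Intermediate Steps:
Pow(Add(L, Mul(-1, 38)), 2) = Pow(Add(-32, Mul(-1, 38)), 2) = Pow(Add(-32, -38), 2) = Pow(-70, 2) = 4900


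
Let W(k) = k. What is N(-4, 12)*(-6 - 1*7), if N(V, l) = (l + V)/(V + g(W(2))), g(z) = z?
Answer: 52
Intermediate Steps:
N(V, l) = (V + l)/(2 + V) (N(V, l) = (l + V)/(V + 2) = (V + l)/(2 + V))
N(-4, 12)*(-6 - 1*7) = ((-4 + 12)/(2 - 4))*(-6 - 1*7) = (8/(-2))*(-6 - 7) = -½*8*(-13) = -4*(-13) = 52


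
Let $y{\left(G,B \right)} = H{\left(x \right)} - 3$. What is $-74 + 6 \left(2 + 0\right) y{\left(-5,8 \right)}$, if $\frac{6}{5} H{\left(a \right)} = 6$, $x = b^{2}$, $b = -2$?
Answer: $-50$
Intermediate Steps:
$x = 4$ ($x = \left(-2\right)^{2} = 4$)
$H{\left(a \right)} = 5$ ($H{\left(a \right)} = \frac{5}{6} \cdot 6 = 5$)
$y{\left(G,B \right)} = 2$ ($y{\left(G,B \right)} = 5 - 3 = 2$)
$-74 + 6 \left(2 + 0\right) y{\left(-5,8 \right)} = -74 + 6 \left(2 + 0\right) 2 = -74 + 6 \cdot 2 \cdot 2 = -74 + 12 \cdot 2 = -74 + 24 = -50$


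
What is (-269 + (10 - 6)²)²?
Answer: 64009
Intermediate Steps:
(-269 + (10 - 6)²)² = (-269 + 4²)² = (-269 + 16)² = (-253)² = 64009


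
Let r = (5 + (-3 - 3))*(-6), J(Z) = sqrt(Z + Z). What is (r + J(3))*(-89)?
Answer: -534 - 89*sqrt(6) ≈ -752.00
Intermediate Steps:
J(Z) = sqrt(2)*sqrt(Z) (J(Z) = sqrt(2*Z) = sqrt(2)*sqrt(Z))
r = 6 (r = (5 - 6)*(-6) = -1*(-6) = 6)
(r + J(3))*(-89) = (6 + sqrt(2)*sqrt(3))*(-89) = (6 + sqrt(6))*(-89) = -534 - 89*sqrt(6)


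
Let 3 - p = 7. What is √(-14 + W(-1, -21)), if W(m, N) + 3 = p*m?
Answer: I*√13 ≈ 3.6056*I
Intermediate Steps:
p = -4 (p = 3 - 1*7 = 3 - 7 = -4)
W(m, N) = -3 - 4*m
√(-14 + W(-1, -21)) = √(-14 + (-3 - 4*(-1))) = √(-14 + (-3 + 4)) = √(-14 + 1) = √(-13) = I*√13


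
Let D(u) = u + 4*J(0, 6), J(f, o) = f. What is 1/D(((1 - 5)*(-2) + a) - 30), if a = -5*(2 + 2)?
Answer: -1/42 ≈ -0.023810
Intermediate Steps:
a = -20 (a = -5*4 = -20)
D(u) = u (D(u) = u + 4*0 = u + 0 = u)
1/D(((1 - 5)*(-2) + a) - 30) = 1/(((1 - 5)*(-2) - 20) - 30) = 1/((-4*(-2) - 20) - 30) = 1/((8 - 20) - 30) = 1/(-12 - 30) = 1/(-42) = -1/42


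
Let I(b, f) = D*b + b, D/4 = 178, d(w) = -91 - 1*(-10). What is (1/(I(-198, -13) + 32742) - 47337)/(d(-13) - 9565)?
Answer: 733263655/149419296 ≈ 4.9074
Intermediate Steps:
d(w) = -81 (d(w) = -91 + 10 = -81)
D = 712 (D = 4*178 = 712)
I(b, f) = 713*b (I(b, f) = 712*b + b = 713*b)
(1/(I(-198, -13) + 32742) - 47337)/(d(-13) - 9565) = (1/(713*(-198) + 32742) - 47337)/(-81 - 9565) = (1/(-141174 + 32742) - 47337)/(-9646) = (1/(-108432) - 47337)*(-1/9646) = (-1/108432 - 47337)*(-1/9646) = -5132845585/108432*(-1/9646) = 733263655/149419296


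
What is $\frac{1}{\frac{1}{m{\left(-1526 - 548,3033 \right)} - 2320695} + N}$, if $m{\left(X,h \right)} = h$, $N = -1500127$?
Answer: $- \frac{2317662}{3476787343075} \approx -6.6661 \cdot 10^{-7}$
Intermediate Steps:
$\frac{1}{\frac{1}{m{\left(-1526 - 548,3033 \right)} - 2320695} + N} = \frac{1}{\frac{1}{3033 - 2320695} - 1500127} = \frac{1}{\frac{1}{-2317662} - 1500127} = \frac{1}{- \frac{1}{2317662} - 1500127} = \frac{1}{- \frac{3476787343075}{2317662}} = - \frac{2317662}{3476787343075}$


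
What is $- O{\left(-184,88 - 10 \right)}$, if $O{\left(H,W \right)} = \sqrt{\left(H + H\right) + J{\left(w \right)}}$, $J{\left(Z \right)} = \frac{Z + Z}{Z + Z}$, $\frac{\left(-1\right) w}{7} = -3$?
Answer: $- i \sqrt{367} \approx - 19.157 i$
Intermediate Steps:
$w = 21$ ($w = \left(-7\right) \left(-3\right) = 21$)
$J{\left(Z \right)} = 1$ ($J{\left(Z \right)} = \frac{2 Z}{2 Z} = 2 Z \frac{1}{2 Z} = 1$)
$O{\left(H,W \right)} = \sqrt{1 + 2 H}$ ($O{\left(H,W \right)} = \sqrt{\left(H + H\right) + 1} = \sqrt{2 H + 1} = \sqrt{1 + 2 H}$)
$- O{\left(-184,88 - 10 \right)} = - \sqrt{1 + 2 \left(-184\right)} = - \sqrt{1 - 368} = - \sqrt{-367} = - i \sqrt{367}$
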